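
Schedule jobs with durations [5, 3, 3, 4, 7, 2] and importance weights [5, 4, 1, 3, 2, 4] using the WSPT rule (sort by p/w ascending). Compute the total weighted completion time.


Compute p/w ratios and sort ascending (WSPT): [(2, 4), (3, 4), (5, 5), (4, 3), (3, 1), (7, 2)]
Compute weighted completion times:
  Job (p=2,w=4): C=2, w*C=4*2=8
  Job (p=3,w=4): C=5, w*C=4*5=20
  Job (p=5,w=5): C=10, w*C=5*10=50
  Job (p=4,w=3): C=14, w*C=3*14=42
  Job (p=3,w=1): C=17, w*C=1*17=17
  Job (p=7,w=2): C=24, w*C=2*24=48
Total weighted completion time = 185

185


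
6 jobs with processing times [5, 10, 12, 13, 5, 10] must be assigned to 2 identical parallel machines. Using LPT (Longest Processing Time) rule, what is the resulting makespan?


Sort jobs in decreasing order (LPT): [13, 12, 10, 10, 5, 5]
Assign each job to the least loaded machine:
  Machine 1: jobs [13, 10, 5], load = 28
  Machine 2: jobs [12, 10, 5], load = 27
Makespan = max load = 28

28


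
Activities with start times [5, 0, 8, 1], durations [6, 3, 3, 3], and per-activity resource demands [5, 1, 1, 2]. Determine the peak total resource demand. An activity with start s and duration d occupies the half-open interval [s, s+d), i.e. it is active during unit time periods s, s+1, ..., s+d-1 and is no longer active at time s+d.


Each activity i is active on [start_i, start_i + duration_i).
Compute total resource usage per time slot:
  t=0: active resources = [1], total = 1
  t=1: active resources = [1, 2], total = 3
  t=2: active resources = [1, 2], total = 3
  t=3: active resources = [2], total = 2
  t=4: active resources = [], total = 0
  t=5: active resources = [5], total = 5
  t=6: active resources = [5], total = 5
  t=7: active resources = [5], total = 5
  t=8: active resources = [5, 1], total = 6
  t=9: active resources = [5, 1], total = 6
  t=10: active resources = [5, 1], total = 6
Peak resource demand = 6

6


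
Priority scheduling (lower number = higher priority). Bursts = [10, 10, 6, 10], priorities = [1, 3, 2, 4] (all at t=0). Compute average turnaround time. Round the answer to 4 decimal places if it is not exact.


Sort by priority (ascending = highest first):
Order: [(1, 10), (2, 6), (3, 10), (4, 10)]
Completion times:
  Priority 1, burst=10, C=10
  Priority 2, burst=6, C=16
  Priority 3, burst=10, C=26
  Priority 4, burst=10, C=36
Average turnaround = 88/4 = 22.0

22.0


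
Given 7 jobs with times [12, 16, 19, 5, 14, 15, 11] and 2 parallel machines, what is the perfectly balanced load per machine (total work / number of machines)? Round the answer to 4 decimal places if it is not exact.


Total processing time = 12 + 16 + 19 + 5 + 14 + 15 + 11 = 92
Number of machines = 2
Ideal balanced load = 92 / 2 = 46.0

46.0


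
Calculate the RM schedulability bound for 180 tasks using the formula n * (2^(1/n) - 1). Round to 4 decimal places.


Compute 2^(1/180) = 1.0038582416
Subtract 1: 1.0038582416 - 1 = 0.0038582416
Multiply by n: 180 * 0.0038582416 = 0.6944834880
Round to 4 dp: 0.6945

0.6945


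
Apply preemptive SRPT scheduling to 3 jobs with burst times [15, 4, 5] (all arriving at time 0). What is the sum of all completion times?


Since all jobs arrive at t=0, SRPT equals SPT ordering.
SPT order: [4, 5, 15]
Completion times:
  Job 1: p=4, C=4
  Job 2: p=5, C=9
  Job 3: p=15, C=24
Total completion time = 4 + 9 + 24 = 37

37


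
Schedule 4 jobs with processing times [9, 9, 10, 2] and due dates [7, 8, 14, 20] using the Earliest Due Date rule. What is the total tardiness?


Sort by due date (EDD order): [(9, 7), (9, 8), (10, 14), (2, 20)]
Compute completion times and tardiness:
  Job 1: p=9, d=7, C=9, tardiness=max(0,9-7)=2
  Job 2: p=9, d=8, C=18, tardiness=max(0,18-8)=10
  Job 3: p=10, d=14, C=28, tardiness=max(0,28-14)=14
  Job 4: p=2, d=20, C=30, tardiness=max(0,30-20)=10
Total tardiness = 36

36


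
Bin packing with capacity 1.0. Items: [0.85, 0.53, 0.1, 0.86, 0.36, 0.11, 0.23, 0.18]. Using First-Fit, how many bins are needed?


Place items sequentially using First-Fit:
  Item 0.85 -> new Bin 1
  Item 0.53 -> new Bin 2
  Item 0.1 -> Bin 1 (now 0.95)
  Item 0.86 -> new Bin 3
  Item 0.36 -> Bin 2 (now 0.89)
  Item 0.11 -> Bin 2 (now 1.0)
  Item 0.23 -> new Bin 4
  Item 0.18 -> Bin 4 (now 0.41)
Total bins used = 4

4


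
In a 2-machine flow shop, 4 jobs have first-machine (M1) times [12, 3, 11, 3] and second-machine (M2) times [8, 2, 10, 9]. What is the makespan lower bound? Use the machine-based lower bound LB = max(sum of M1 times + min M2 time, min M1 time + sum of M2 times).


LB1 = sum(M1 times) + min(M2 times) = 29 + 2 = 31
LB2 = min(M1 times) + sum(M2 times) = 3 + 29 = 32
Lower bound = max(LB1, LB2) = max(31, 32) = 32

32


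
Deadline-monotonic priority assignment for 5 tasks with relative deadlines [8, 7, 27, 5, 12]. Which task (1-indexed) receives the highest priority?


Sort tasks by relative deadline (ascending):
  Task 4: deadline = 5
  Task 2: deadline = 7
  Task 1: deadline = 8
  Task 5: deadline = 12
  Task 3: deadline = 27
Priority order (highest first): [4, 2, 1, 5, 3]
Highest priority task = 4

4


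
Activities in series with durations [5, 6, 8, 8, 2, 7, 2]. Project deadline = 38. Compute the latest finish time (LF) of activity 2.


LF(activity 2) = deadline - sum of successor durations
Successors: activities 3 through 7 with durations [8, 8, 2, 7, 2]
Sum of successor durations = 27
LF = 38 - 27 = 11

11


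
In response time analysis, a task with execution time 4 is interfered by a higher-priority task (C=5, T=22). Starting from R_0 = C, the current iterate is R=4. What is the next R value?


R_next = C + ceil(R_prev / T_hp) * C_hp
ceil(4 / 22) = ceil(0.1818) = 1
Interference = 1 * 5 = 5
R_next = 4 + 5 = 9

9


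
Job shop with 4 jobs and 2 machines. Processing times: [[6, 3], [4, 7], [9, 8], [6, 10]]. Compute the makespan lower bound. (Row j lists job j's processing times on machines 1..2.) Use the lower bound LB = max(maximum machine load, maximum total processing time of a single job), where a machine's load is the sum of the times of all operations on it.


Machine loads:
  Machine 1: 6 + 4 + 9 + 6 = 25
  Machine 2: 3 + 7 + 8 + 10 = 28
Max machine load = 28
Job totals:
  Job 1: 9
  Job 2: 11
  Job 3: 17
  Job 4: 16
Max job total = 17
Lower bound = max(28, 17) = 28

28


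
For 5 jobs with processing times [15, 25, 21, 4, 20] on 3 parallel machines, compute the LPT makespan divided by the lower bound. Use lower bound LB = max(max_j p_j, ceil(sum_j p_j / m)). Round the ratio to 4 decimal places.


LPT order: [25, 21, 20, 15, 4]
Machine loads after assignment: [25, 25, 35]
LPT makespan = 35
Lower bound = max(max_job, ceil(total/3)) = max(25, 29) = 29
Ratio = 35 / 29 = 1.2069

1.2069


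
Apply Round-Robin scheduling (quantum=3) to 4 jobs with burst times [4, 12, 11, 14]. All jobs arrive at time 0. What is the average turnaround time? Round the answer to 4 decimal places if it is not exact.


Time quantum = 3
Execution trace:
  J1 runs 3 units, time = 3
  J2 runs 3 units, time = 6
  J3 runs 3 units, time = 9
  J4 runs 3 units, time = 12
  J1 runs 1 units, time = 13
  J2 runs 3 units, time = 16
  J3 runs 3 units, time = 19
  J4 runs 3 units, time = 22
  J2 runs 3 units, time = 25
  J3 runs 3 units, time = 28
  J4 runs 3 units, time = 31
  J2 runs 3 units, time = 34
  J3 runs 2 units, time = 36
  J4 runs 3 units, time = 39
  J4 runs 2 units, time = 41
Finish times: [13, 34, 36, 41]
Average turnaround = 124/4 = 31.0

31.0


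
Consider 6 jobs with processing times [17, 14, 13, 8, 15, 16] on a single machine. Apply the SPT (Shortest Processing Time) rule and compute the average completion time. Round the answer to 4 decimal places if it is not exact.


Sort jobs by processing time (SPT order): [8, 13, 14, 15, 16, 17]
Compute completion times sequentially:
  Job 1: processing = 8, completes at 8
  Job 2: processing = 13, completes at 21
  Job 3: processing = 14, completes at 35
  Job 4: processing = 15, completes at 50
  Job 5: processing = 16, completes at 66
  Job 6: processing = 17, completes at 83
Sum of completion times = 263
Average completion time = 263/6 = 43.8333

43.8333


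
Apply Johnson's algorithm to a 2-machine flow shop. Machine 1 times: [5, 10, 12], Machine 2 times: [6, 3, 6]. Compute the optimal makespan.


Apply Johnson's rule:
  Group 1 (a <= b): [(1, 5, 6)]
  Group 2 (a > b): [(3, 12, 6), (2, 10, 3)]
Optimal job order: [1, 3, 2]
Schedule:
  Job 1: M1 done at 5, M2 done at 11
  Job 3: M1 done at 17, M2 done at 23
  Job 2: M1 done at 27, M2 done at 30
Makespan = 30

30


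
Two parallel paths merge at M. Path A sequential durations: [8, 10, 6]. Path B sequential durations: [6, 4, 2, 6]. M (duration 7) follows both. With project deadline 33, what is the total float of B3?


Forward pass: ES(B3) = sum of predecessors on chain B = 10
EF = ES + duration = 10 + 2 = 12
Backward pass: LF(M) = deadline = 33; LS(M) = 33 - 7 = 26
LF(B3) = LS(M) - sum(successors on chain B) = 26 - 6 = 20
LS = LF - duration = 20 - 2 = 18
Total float = LS - ES = 18 - 10 = 8

8


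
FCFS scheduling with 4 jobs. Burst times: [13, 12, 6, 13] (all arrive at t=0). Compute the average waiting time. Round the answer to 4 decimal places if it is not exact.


FCFS order (as given): [13, 12, 6, 13]
Waiting times:
  Job 1: wait = 0
  Job 2: wait = 13
  Job 3: wait = 25
  Job 4: wait = 31
Sum of waiting times = 69
Average waiting time = 69/4 = 17.25

17.25


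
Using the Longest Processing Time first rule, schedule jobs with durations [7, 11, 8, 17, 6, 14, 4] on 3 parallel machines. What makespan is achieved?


Sort jobs in decreasing order (LPT): [17, 14, 11, 8, 7, 6, 4]
Assign each job to the least loaded machine:
  Machine 1: jobs [17, 6], load = 23
  Machine 2: jobs [14, 7], load = 21
  Machine 3: jobs [11, 8, 4], load = 23
Makespan = max load = 23

23


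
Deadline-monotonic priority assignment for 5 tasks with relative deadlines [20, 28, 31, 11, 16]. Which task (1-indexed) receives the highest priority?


Sort tasks by relative deadline (ascending):
  Task 4: deadline = 11
  Task 5: deadline = 16
  Task 1: deadline = 20
  Task 2: deadline = 28
  Task 3: deadline = 31
Priority order (highest first): [4, 5, 1, 2, 3]
Highest priority task = 4

4


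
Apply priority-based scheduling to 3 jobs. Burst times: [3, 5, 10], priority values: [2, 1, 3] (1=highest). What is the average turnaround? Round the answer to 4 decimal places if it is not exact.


Sort by priority (ascending = highest first):
Order: [(1, 5), (2, 3), (3, 10)]
Completion times:
  Priority 1, burst=5, C=5
  Priority 2, burst=3, C=8
  Priority 3, burst=10, C=18
Average turnaround = 31/3 = 10.3333

10.3333


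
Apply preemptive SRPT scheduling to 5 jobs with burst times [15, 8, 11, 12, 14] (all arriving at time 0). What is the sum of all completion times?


Since all jobs arrive at t=0, SRPT equals SPT ordering.
SPT order: [8, 11, 12, 14, 15]
Completion times:
  Job 1: p=8, C=8
  Job 2: p=11, C=19
  Job 3: p=12, C=31
  Job 4: p=14, C=45
  Job 5: p=15, C=60
Total completion time = 8 + 19 + 31 + 45 + 60 = 163

163


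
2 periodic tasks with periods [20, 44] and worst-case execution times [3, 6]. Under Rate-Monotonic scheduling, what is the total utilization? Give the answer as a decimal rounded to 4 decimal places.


Compute individual utilizations (exact fractions):
  Task 1: C/T = 3/20 (approx. 0.15)
  Task 2: C/T = 6/44 = 3/22 (approx. 0.1364)
Total utilization U = 3/20 + 3/22 = 63/220
Rounded to 4 decimal places: U = 0.2864
RM (Liu & Layland) bound for 2 tasks = 0.828427; compare with U = 63/220 (approx. 0.286364)
U <= bound, so schedulable by RM sufficient condition.

0.2864


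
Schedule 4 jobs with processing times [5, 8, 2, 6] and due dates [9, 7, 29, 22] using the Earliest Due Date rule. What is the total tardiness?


Sort by due date (EDD order): [(8, 7), (5, 9), (6, 22), (2, 29)]
Compute completion times and tardiness:
  Job 1: p=8, d=7, C=8, tardiness=max(0,8-7)=1
  Job 2: p=5, d=9, C=13, tardiness=max(0,13-9)=4
  Job 3: p=6, d=22, C=19, tardiness=max(0,19-22)=0
  Job 4: p=2, d=29, C=21, tardiness=max(0,21-29)=0
Total tardiness = 5

5


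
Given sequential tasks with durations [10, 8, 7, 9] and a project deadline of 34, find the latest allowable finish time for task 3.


LF(activity 3) = deadline - sum of successor durations
Successors: activities 4 through 4 with durations [9]
Sum of successor durations = 9
LF = 34 - 9 = 25

25


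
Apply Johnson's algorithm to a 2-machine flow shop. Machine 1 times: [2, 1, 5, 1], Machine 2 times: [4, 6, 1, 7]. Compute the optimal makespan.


Apply Johnson's rule:
  Group 1 (a <= b): [(2, 1, 6), (4, 1, 7), (1, 2, 4)]
  Group 2 (a > b): [(3, 5, 1)]
Optimal job order: [2, 4, 1, 3]
Schedule:
  Job 2: M1 done at 1, M2 done at 7
  Job 4: M1 done at 2, M2 done at 14
  Job 1: M1 done at 4, M2 done at 18
  Job 3: M1 done at 9, M2 done at 19
Makespan = 19

19


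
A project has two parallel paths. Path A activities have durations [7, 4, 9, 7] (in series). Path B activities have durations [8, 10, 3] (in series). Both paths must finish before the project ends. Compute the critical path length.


Path A total = 7 + 4 + 9 + 7 = 27
Path B total = 8 + 10 + 3 = 21
Critical path = longest path = max(27, 21) = 27

27


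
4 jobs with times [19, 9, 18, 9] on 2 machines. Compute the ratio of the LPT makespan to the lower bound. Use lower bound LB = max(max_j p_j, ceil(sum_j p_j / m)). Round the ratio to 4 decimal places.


LPT order: [19, 18, 9, 9]
Machine loads after assignment: [28, 27]
LPT makespan = 28
Lower bound = max(max_job, ceil(total/2)) = max(19, 28) = 28
Ratio = 28 / 28 = 1.0

1.0


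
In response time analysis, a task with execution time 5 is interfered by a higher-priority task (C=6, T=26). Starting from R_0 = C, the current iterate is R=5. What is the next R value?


R_next = C + ceil(R_prev / T_hp) * C_hp
ceil(5 / 26) = ceil(0.1923) = 1
Interference = 1 * 6 = 6
R_next = 5 + 6 = 11

11


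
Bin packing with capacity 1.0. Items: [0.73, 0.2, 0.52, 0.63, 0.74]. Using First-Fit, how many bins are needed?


Place items sequentially using First-Fit:
  Item 0.73 -> new Bin 1
  Item 0.2 -> Bin 1 (now 0.93)
  Item 0.52 -> new Bin 2
  Item 0.63 -> new Bin 3
  Item 0.74 -> new Bin 4
Total bins used = 4

4


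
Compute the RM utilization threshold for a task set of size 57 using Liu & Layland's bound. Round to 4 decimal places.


Compute 2^(1/57) = 1.0122347161
Subtract 1: 1.0122347161 - 1 = 0.0122347161
Multiply by n: 57 * 0.0122347161 = 0.6973788177
Round to 4 dp: 0.6974

0.6974


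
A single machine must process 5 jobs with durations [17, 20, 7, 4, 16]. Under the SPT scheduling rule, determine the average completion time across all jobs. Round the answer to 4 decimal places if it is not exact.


Sort jobs by processing time (SPT order): [4, 7, 16, 17, 20]
Compute completion times sequentially:
  Job 1: processing = 4, completes at 4
  Job 2: processing = 7, completes at 11
  Job 3: processing = 16, completes at 27
  Job 4: processing = 17, completes at 44
  Job 5: processing = 20, completes at 64
Sum of completion times = 150
Average completion time = 150/5 = 30.0

30.0


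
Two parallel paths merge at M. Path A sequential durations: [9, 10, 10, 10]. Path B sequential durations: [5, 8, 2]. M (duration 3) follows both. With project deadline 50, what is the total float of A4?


Forward pass: ES(A4) = sum of predecessors on chain A = 29
EF = ES + duration = 29 + 10 = 39
Backward pass: LF(M) = deadline = 50; LS(M) = 50 - 3 = 47
LF(A4) = LS(M) - sum(successors on chain A) = 47 - 0 = 47
LS = LF - duration = 47 - 10 = 37
Total float = LS - ES = 37 - 29 = 8

8


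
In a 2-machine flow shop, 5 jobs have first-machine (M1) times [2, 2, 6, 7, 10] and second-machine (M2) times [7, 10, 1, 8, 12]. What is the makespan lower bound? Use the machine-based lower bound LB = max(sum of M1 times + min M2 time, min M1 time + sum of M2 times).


LB1 = sum(M1 times) + min(M2 times) = 27 + 1 = 28
LB2 = min(M1 times) + sum(M2 times) = 2 + 38 = 40
Lower bound = max(LB1, LB2) = max(28, 40) = 40

40


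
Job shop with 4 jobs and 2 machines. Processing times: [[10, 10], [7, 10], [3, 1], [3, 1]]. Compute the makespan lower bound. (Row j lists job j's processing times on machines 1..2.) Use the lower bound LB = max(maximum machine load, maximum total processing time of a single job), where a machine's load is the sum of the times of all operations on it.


Machine loads:
  Machine 1: 10 + 7 + 3 + 3 = 23
  Machine 2: 10 + 10 + 1 + 1 = 22
Max machine load = 23
Job totals:
  Job 1: 20
  Job 2: 17
  Job 3: 4
  Job 4: 4
Max job total = 20
Lower bound = max(23, 20) = 23

23


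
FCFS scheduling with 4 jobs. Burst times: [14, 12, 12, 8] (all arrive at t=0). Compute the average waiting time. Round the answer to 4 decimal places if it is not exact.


FCFS order (as given): [14, 12, 12, 8]
Waiting times:
  Job 1: wait = 0
  Job 2: wait = 14
  Job 3: wait = 26
  Job 4: wait = 38
Sum of waiting times = 78
Average waiting time = 78/4 = 19.5

19.5


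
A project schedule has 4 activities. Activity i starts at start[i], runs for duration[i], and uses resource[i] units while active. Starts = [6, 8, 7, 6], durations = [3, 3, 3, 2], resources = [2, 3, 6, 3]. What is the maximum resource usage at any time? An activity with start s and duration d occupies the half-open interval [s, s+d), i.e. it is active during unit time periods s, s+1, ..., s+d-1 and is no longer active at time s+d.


Each activity i is active on [start_i, start_i + duration_i).
Compute total resource usage per time slot:
  t=0: active resources = [], total = 0
  t=1: active resources = [], total = 0
  t=2: active resources = [], total = 0
  t=3: active resources = [], total = 0
  t=4: active resources = [], total = 0
  t=5: active resources = [], total = 0
  t=6: active resources = [2, 3], total = 5
  t=7: active resources = [2, 6, 3], total = 11
  t=8: active resources = [2, 3, 6], total = 11
  t=9: active resources = [3, 6], total = 9
  t=10: active resources = [3], total = 3
Peak resource demand = 11

11


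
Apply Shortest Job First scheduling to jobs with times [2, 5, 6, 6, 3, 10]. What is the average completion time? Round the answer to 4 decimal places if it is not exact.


SJF order (ascending): [2, 3, 5, 6, 6, 10]
Completion times:
  Job 1: burst=2, C=2
  Job 2: burst=3, C=5
  Job 3: burst=5, C=10
  Job 4: burst=6, C=16
  Job 5: burst=6, C=22
  Job 6: burst=10, C=32
Average completion = 87/6 = 14.5

14.5


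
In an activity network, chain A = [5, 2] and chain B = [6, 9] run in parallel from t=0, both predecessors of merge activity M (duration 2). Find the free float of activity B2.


ES(B2) = sum of predecessors on chain B = 6
EF(B2) = ES + duration = 6 + 9 = 15
Successor of B2 is M. ES(M) = max(sum(A), sum(B)) = max(7, 15) = 15
Free float = ES(successor) - EF(current) = 15 - 15 = 0

0


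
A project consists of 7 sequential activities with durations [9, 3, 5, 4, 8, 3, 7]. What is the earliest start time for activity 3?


Activity 3 starts after activities 1 through 2 complete.
Predecessor durations: [9, 3]
ES = 9 + 3 = 12

12


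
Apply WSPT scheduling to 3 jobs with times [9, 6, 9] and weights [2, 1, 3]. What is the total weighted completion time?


Compute p/w ratios and sort ascending (WSPT): [(9, 3), (9, 2), (6, 1)]
Compute weighted completion times:
  Job (p=9,w=3): C=9, w*C=3*9=27
  Job (p=9,w=2): C=18, w*C=2*18=36
  Job (p=6,w=1): C=24, w*C=1*24=24
Total weighted completion time = 87

87


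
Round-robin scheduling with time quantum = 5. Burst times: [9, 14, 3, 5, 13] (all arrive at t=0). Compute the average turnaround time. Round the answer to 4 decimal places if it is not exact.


Time quantum = 5
Execution trace:
  J1 runs 5 units, time = 5
  J2 runs 5 units, time = 10
  J3 runs 3 units, time = 13
  J4 runs 5 units, time = 18
  J5 runs 5 units, time = 23
  J1 runs 4 units, time = 27
  J2 runs 5 units, time = 32
  J5 runs 5 units, time = 37
  J2 runs 4 units, time = 41
  J5 runs 3 units, time = 44
Finish times: [27, 41, 13, 18, 44]
Average turnaround = 143/5 = 28.6

28.6


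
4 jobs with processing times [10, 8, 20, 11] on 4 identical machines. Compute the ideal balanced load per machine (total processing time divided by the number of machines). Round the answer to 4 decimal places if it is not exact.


Total processing time = 10 + 8 + 20 + 11 = 49
Number of machines = 4
Ideal balanced load = 49 / 4 = 12.25

12.25


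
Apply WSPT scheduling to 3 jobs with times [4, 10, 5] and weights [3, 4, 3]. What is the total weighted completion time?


Compute p/w ratios and sort ascending (WSPT): [(4, 3), (5, 3), (10, 4)]
Compute weighted completion times:
  Job (p=4,w=3): C=4, w*C=3*4=12
  Job (p=5,w=3): C=9, w*C=3*9=27
  Job (p=10,w=4): C=19, w*C=4*19=76
Total weighted completion time = 115

115


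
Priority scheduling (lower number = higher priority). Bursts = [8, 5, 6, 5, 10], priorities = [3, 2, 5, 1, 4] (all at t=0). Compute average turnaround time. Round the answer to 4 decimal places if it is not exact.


Sort by priority (ascending = highest first):
Order: [(1, 5), (2, 5), (3, 8), (4, 10), (5, 6)]
Completion times:
  Priority 1, burst=5, C=5
  Priority 2, burst=5, C=10
  Priority 3, burst=8, C=18
  Priority 4, burst=10, C=28
  Priority 5, burst=6, C=34
Average turnaround = 95/5 = 19.0

19.0


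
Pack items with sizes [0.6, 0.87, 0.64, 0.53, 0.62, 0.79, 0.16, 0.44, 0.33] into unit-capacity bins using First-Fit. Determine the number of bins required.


Place items sequentially using First-Fit:
  Item 0.6 -> new Bin 1
  Item 0.87 -> new Bin 2
  Item 0.64 -> new Bin 3
  Item 0.53 -> new Bin 4
  Item 0.62 -> new Bin 5
  Item 0.79 -> new Bin 6
  Item 0.16 -> Bin 1 (now 0.76)
  Item 0.44 -> Bin 4 (now 0.97)
  Item 0.33 -> Bin 3 (now 0.97)
Total bins used = 6

6


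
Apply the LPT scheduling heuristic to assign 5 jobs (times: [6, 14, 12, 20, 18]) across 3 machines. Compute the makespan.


Sort jobs in decreasing order (LPT): [20, 18, 14, 12, 6]
Assign each job to the least loaded machine:
  Machine 1: jobs [20], load = 20
  Machine 2: jobs [18, 6], load = 24
  Machine 3: jobs [14, 12], load = 26
Makespan = max load = 26

26


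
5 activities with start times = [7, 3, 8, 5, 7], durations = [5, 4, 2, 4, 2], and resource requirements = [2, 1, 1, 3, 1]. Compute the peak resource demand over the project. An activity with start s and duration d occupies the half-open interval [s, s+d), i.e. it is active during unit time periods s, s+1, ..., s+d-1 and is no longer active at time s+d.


Each activity i is active on [start_i, start_i + duration_i).
Compute total resource usage per time slot:
  t=0: active resources = [], total = 0
  t=1: active resources = [], total = 0
  t=2: active resources = [], total = 0
  t=3: active resources = [1], total = 1
  t=4: active resources = [1], total = 1
  t=5: active resources = [1, 3], total = 4
  t=6: active resources = [1, 3], total = 4
  t=7: active resources = [2, 3, 1], total = 6
  t=8: active resources = [2, 1, 3, 1], total = 7
  t=9: active resources = [2, 1], total = 3
  t=10: active resources = [2], total = 2
  t=11: active resources = [2], total = 2
Peak resource demand = 7

7


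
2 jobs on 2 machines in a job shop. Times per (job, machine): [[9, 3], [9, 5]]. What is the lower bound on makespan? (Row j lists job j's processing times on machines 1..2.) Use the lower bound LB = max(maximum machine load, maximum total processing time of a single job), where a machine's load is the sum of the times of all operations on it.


Machine loads:
  Machine 1: 9 + 9 = 18
  Machine 2: 3 + 5 = 8
Max machine load = 18
Job totals:
  Job 1: 12
  Job 2: 14
Max job total = 14
Lower bound = max(18, 14) = 18

18


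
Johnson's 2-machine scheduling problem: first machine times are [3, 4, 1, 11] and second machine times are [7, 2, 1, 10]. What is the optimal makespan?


Apply Johnson's rule:
  Group 1 (a <= b): [(3, 1, 1), (1, 3, 7)]
  Group 2 (a > b): [(4, 11, 10), (2, 4, 2)]
Optimal job order: [3, 1, 4, 2]
Schedule:
  Job 3: M1 done at 1, M2 done at 2
  Job 1: M1 done at 4, M2 done at 11
  Job 4: M1 done at 15, M2 done at 25
  Job 2: M1 done at 19, M2 done at 27
Makespan = 27

27


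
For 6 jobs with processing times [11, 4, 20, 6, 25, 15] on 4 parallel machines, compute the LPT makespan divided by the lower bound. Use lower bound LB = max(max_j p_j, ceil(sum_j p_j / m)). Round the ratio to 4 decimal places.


LPT order: [25, 20, 15, 11, 6, 4]
Machine loads after assignment: [25, 20, 19, 17]
LPT makespan = 25
Lower bound = max(max_job, ceil(total/4)) = max(25, 21) = 25
Ratio = 25 / 25 = 1.0

1.0


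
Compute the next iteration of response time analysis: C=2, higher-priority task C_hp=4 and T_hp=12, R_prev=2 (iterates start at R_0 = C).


R_next = C + ceil(R_prev / T_hp) * C_hp
ceil(2 / 12) = ceil(0.1667) = 1
Interference = 1 * 4 = 4
R_next = 2 + 4 = 6

6


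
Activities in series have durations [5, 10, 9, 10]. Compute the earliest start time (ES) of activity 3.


Activity 3 starts after activities 1 through 2 complete.
Predecessor durations: [5, 10]
ES = 5 + 10 = 15

15


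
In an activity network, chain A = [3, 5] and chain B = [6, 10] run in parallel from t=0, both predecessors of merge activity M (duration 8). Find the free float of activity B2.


ES(B2) = sum of predecessors on chain B = 6
EF(B2) = ES + duration = 6 + 10 = 16
Successor of B2 is M. ES(M) = max(sum(A), sum(B)) = max(8, 16) = 16
Free float = ES(successor) - EF(current) = 16 - 16 = 0

0


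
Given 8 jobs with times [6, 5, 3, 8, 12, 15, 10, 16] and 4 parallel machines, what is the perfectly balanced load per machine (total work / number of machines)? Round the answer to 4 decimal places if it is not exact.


Total processing time = 6 + 5 + 3 + 8 + 12 + 15 + 10 + 16 = 75
Number of machines = 4
Ideal balanced load = 75 / 4 = 18.75

18.75


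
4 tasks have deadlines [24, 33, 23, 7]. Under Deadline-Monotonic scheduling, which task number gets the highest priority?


Sort tasks by relative deadline (ascending):
  Task 4: deadline = 7
  Task 3: deadline = 23
  Task 1: deadline = 24
  Task 2: deadline = 33
Priority order (highest first): [4, 3, 1, 2]
Highest priority task = 4

4


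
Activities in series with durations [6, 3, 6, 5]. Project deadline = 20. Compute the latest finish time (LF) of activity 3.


LF(activity 3) = deadline - sum of successor durations
Successors: activities 4 through 4 with durations [5]
Sum of successor durations = 5
LF = 20 - 5 = 15

15


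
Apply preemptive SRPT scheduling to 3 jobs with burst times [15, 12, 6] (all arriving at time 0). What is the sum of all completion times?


Since all jobs arrive at t=0, SRPT equals SPT ordering.
SPT order: [6, 12, 15]
Completion times:
  Job 1: p=6, C=6
  Job 2: p=12, C=18
  Job 3: p=15, C=33
Total completion time = 6 + 18 + 33 = 57

57


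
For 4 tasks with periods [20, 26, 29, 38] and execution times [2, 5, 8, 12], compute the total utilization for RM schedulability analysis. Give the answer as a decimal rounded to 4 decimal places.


Compute individual utilizations (exact fractions):
  Task 1: C/T = 2/20 = 1/10 (approx. 0.1)
  Task 2: C/T = 5/26 (approx. 0.1923)
  Task 3: C/T = 8/29 (approx. 0.2759)
  Task 4: C/T = 12/38 = 6/19 (approx. 0.3158)
Total utilization U = 1/10 + 5/26 + 8/29 + 6/19 = 31659/35815
Rounded to 4 decimal places: U = 0.8840
RM (Liu & Layland) bound for 4 tasks = 0.756828; compare with U = 31659/35815 (approx. 0.883959)
bound < U <= 1, so the RM sufficient condition is not met (inconclusive; an exact test such as response-time analysis is needed).

0.8840


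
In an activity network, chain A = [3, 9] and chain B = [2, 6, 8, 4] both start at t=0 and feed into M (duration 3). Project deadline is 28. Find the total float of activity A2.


Forward pass: ES(A2) = sum of predecessors on chain A = 3
EF = ES + duration = 3 + 9 = 12
Backward pass: LF(M) = deadline = 28; LS(M) = 28 - 3 = 25
LF(A2) = LS(M) - sum(successors on chain A) = 25 - 0 = 25
LS = LF - duration = 25 - 9 = 16
Total float = LS - ES = 16 - 3 = 13

13


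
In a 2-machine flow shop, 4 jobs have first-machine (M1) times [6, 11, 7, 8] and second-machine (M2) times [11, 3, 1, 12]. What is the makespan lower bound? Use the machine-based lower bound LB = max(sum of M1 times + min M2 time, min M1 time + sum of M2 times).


LB1 = sum(M1 times) + min(M2 times) = 32 + 1 = 33
LB2 = min(M1 times) + sum(M2 times) = 6 + 27 = 33
Lower bound = max(LB1, LB2) = max(33, 33) = 33

33


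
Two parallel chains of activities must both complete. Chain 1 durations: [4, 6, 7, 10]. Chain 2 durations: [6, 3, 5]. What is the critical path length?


Path A total = 4 + 6 + 7 + 10 = 27
Path B total = 6 + 3 + 5 = 14
Critical path = longest path = max(27, 14) = 27

27


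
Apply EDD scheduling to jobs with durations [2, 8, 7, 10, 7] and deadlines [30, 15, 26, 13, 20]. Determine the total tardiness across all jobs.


Sort by due date (EDD order): [(10, 13), (8, 15), (7, 20), (7, 26), (2, 30)]
Compute completion times and tardiness:
  Job 1: p=10, d=13, C=10, tardiness=max(0,10-13)=0
  Job 2: p=8, d=15, C=18, tardiness=max(0,18-15)=3
  Job 3: p=7, d=20, C=25, tardiness=max(0,25-20)=5
  Job 4: p=7, d=26, C=32, tardiness=max(0,32-26)=6
  Job 5: p=2, d=30, C=34, tardiness=max(0,34-30)=4
Total tardiness = 18

18


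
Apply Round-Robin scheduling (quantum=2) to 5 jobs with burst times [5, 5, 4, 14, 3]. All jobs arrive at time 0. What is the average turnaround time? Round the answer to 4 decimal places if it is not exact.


Time quantum = 2
Execution trace:
  J1 runs 2 units, time = 2
  J2 runs 2 units, time = 4
  J3 runs 2 units, time = 6
  J4 runs 2 units, time = 8
  J5 runs 2 units, time = 10
  J1 runs 2 units, time = 12
  J2 runs 2 units, time = 14
  J3 runs 2 units, time = 16
  J4 runs 2 units, time = 18
  J5 runs 1 units, time = 19
  J1 runs 1 units, time = 20
  J2 runs 1 units, time = 21
  J4 runs 2 units, time = 23
  J4 runs 2 units, time = 25
  J4 runs 2 units, time = 27
  J4 runs 2 units, time = 29
  J4 runs 2 units, time = 31
Finish times: [20, 21, 16, 31, 19]
Average turnaround = 107/5 = 21.4

21.4


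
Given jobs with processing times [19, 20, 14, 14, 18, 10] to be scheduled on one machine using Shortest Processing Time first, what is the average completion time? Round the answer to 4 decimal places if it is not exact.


Sort jobs by processing time (SPT order): [10, 14, 14, 18, 19, 20]
Compute completion times sequentially:
  Job 1: processing = 10, completes at 10
  Job 2: processing = 14, completes at 24
  Job 3: processing = 14, completes at 38
  Job 4: processing = 18, completes at 56
  Job 5: processing = 19, completes at 75
  Job 6: processing = 20, completes at 95
Sum of completion times = 298
Average completion time = 298/6 = 49.6667

49.6667


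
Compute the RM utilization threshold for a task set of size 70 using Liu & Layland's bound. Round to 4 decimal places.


Compute 2^(1/70) = 1.0099512906
Subtract 1: 1.0099512906 - 1 = 0.0099512906
Multiply by n: 70 * 0.0099512906 = 0.6965903420
Round to 4 dp: 0.6966

0.6966


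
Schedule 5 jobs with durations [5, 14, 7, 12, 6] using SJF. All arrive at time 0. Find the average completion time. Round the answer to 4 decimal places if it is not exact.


SJF order (ascending): [5, 6, 7, 12, 14]
Completion times:
  Job 1: burst=5, C=5
  Job 2: burst=6, C=11
  Job 3: burst=7, C=18
  Job 4: burst=12, C=30
  Job 5: burst=14, C=44
Average completion = 108/5 = 21.6

21.6


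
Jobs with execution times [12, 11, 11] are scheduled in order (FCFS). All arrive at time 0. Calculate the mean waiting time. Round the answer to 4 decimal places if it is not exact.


FCFS order (as given): [12, 11, 11]
Waiting times:
  Job 1: wait = 0
  Job 2: wait = 12
  Job 3: wait = 23
Sum of waiting times = 35
Average waiting time = 35/3 = 11.6667

11.6667


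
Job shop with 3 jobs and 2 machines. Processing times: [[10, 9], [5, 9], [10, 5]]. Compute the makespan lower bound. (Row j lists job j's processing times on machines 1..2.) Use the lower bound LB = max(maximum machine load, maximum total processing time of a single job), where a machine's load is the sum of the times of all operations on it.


Machine loads:
  Machine 1: 10 + 5 + 10 = 25
  Machine 2: 9 + 9 + 5 = 23
Max machine load = 25
Job totals:
  Job 1: 19
  Job 2: 14
  Job 3: 15
Max job total = 19
Lower bound = max(25, 19) = 25

25


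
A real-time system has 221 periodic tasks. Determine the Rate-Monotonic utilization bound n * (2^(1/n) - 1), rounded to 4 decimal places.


Compute 2^(1/221) = 1.0031413363
Subtract 1: 1.0031413363 - 1 = 0.0031413363
Multiply by n: 221 * 0.0031413363 = 0.6942353223
Round to 4 dp: 0.6942

0.6942


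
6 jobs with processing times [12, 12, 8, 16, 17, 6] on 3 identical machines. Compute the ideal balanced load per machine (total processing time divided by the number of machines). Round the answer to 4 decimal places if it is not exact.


Total processing time = 12 + 12 + 8 + 16 + 17 + 6 = 71
Number of machines = 3
Ideal balanced load = 71 / 3 = 23.6667

23.6667


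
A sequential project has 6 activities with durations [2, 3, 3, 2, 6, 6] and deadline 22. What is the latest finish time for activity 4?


LF(activity 4) = deadline - sum of successor durations
Successors: activities 5 through 6 with durations [6, 6]
Sum of successor durations = 12
LF = 22 - 12 = 10

10


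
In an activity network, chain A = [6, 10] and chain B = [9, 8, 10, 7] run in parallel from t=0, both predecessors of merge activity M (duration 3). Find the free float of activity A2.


ES(A2) = sum of predecessors on chain A = 6
EF(A2) = ES + duration = 6 + 10 = 16
Successor of A2 is M. ES(M) = max(sum(A), sum(B)) = max(16, 34) = 34
Free float = ES(successor) - EF(current) = 34 - 16 = 18

18


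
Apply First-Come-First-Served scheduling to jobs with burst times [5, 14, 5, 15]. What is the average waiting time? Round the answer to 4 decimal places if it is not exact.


FCFS order (as given): [5, 14, 5, 15]
Waiting times:
  Job 1: wait = 0
  Job 2: wait = 5
  Job 3: wait = 19
  Job 4: wait = 24
Sum of waiting times = 48
Average waiting time = 48/4 = 12.0

12.0


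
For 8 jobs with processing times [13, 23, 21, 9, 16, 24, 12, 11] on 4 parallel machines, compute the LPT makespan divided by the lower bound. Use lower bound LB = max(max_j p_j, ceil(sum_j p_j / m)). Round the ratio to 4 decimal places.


LPT order: [24, 23, 21, 16, 13, 12, 11, 9]
Machine loads after assignment: [33, 34, 33, 29]
LPT makespan = 34
Lower bound = max(max_job, ceil(total/4)) = max(24, 33) = 33
Ratio = 34 / 33 = 1.0303

1.0303


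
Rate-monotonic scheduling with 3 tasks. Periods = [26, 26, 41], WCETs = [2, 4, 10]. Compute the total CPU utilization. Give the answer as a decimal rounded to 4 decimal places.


Compute individual utilizations (exact fractions):
  Task 1: C/T = 2/26 = 1/13 (approx. 0.0769)
  Task 2: C/T = 4/26 = 2/13 (approx. 0.1538)
  Task 3: C/T = 10/41 (approx. 0.2439)
Total utilization U = 1/13 + 2/13 + 10/41 = 253/533
Rounded to 4 decimal places: U = 0.4747
RM (Liu & Layland) bound for 3 tasks = 0.779763; compare with U = 253/533 (approx. 0.474672)
U <= bound, so schedulable by RM sufficient condition.

0.4747


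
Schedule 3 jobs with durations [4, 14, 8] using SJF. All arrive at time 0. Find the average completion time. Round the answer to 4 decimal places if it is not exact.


SJF order (ascending): [4, 8, 14]
Completion times:
  Job 1: burst=4, C=4
  Job 2: burst=8, C=12
  Job 3: burst=14, C=26
Average completion = 42/3 = 14.0

14.0


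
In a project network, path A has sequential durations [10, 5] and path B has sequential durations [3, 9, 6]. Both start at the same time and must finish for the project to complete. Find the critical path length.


Path A total = 10 + 5 = 15
Path B total = 3 + 9 + 6 = 18
Critical path = longest path = max(15, 18) = 18

18


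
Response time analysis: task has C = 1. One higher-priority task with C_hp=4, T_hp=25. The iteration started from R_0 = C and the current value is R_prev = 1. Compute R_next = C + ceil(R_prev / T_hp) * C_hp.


R_next = C + ceil(R_prev / T_hp) * C_hp
ceil(1 / 25) = ceil(0.04) = 1
Interference = 1 * 4 = 4
R_next = 1 + 4 = 5

5


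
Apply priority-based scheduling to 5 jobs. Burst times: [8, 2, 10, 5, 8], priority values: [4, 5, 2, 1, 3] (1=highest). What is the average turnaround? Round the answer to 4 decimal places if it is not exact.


Sort by priority (ascending = highest first):
Order: [(1, 5), (2, 10), (3, 8), (4, 8), (5, 2)]
Completion times:
  Priority 1, burst=5, C=5
  Priority 2, burst=10, C=15
  Priority 3, burst=8, C=23
  Priority 4, burst=8, C=31
  Priority 5, burst=2, C=33
Average turnaround = 107/5 = 21.4

21.4


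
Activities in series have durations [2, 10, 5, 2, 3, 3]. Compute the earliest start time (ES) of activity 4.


Activity 4 starts after activities 1 through 3 complete.
Predecessor durations: [2, 10, 5]
ES = 2 + 10 + 5 = 17

17


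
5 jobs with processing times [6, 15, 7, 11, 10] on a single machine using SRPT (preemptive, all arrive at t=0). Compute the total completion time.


Since all jobs arrive at t=0, SRPT equals SPT ordering.
SPT order: [6, 7, 10, 11, 15]
Completion times:
  Job 1: p=6, C=6
  Job 2: p=7, C=13
  Job 3: p=10, C=23
  Job 4: p=11, C=34
  Job 5: p=15, C=49
Total completion time = 6 + 13 + 23 + 34 + 49 = 125

125


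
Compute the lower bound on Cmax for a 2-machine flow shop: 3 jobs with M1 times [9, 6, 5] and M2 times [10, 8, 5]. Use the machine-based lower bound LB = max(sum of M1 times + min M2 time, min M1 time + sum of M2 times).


LB1 = sum(M1 times) + min(M2 times) = 20 + 5 = 25
LB2 = min(M1 times) + sum(M2 times) = 5 + 23 = 28
Lower bound = max(LB1, LB2) = max(25, 28) = 28

28


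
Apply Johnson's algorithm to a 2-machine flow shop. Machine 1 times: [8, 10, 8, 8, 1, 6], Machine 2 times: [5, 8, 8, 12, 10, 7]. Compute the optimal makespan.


Apply Johnson's rule:
  Group 1 (a <= b): [(5, 1, 10), (6, 6, 7), (3, 8, 8), (4, 8, 12)]
  Group 2 (a > b): [(2, 10, 8), (1, 8, 5)]
Optimal job order: [5, 6, 3, 4, 2, 1]
Schedule:
  Job 5: M1 done at 1, M2 done at 11
  Job 6: M1 done at 7, M2 done at 18
  Job 3: M1 done at 15, M2 done at 26
  Job 4: M1 done at 23, M2 done at 38
  Job 2: M1 done at 33, M2 done at 46
  Job 1: M1 done at 41, M2 done at 51
Makespan = 51

51


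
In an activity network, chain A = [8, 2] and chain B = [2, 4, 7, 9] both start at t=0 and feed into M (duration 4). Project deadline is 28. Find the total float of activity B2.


Forward pass: ES(B2) = sum of predecessors on chain B = 2
EF = ES + duration = 2 + 4 = 6
Backward pass: LF(M) = deadline = 28; LS(M) = 28 - 4 = 24
LF(B2) = LS(M) - sum(successors on chain B) = 24 - 16 = 8
LS = LF - duration = 8 - 4 = 4
Total float = LS - ES = 4 - 2 = 2

2


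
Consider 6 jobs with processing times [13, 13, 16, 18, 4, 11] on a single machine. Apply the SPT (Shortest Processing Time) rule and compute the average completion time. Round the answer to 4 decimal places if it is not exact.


Sort jobs by processing time (SPT order): [4, 11, 13, 13, 16, 18]
Compute completion times sequentially:
  Job 1: processing = 4, completes at 4
  Job 2: processing = 11, completes at 15
  Job 3: processing = 13, completes at 28
  Job 4: processing = 13, completes at 41
  Job 5: processing = 16, completes at 57
  Job 6: processing = 18, completes at 75
Sum of completion times = 220
Average completion time = 220/6 = 36.6667

36.6667


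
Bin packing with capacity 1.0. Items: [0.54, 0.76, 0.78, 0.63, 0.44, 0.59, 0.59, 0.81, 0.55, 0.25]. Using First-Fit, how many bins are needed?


Place items sequentially using First-Fit:
  Item 0.54 -> new Bin 1
  Item 0.76 -> new Bin 2
  Item 0.78 -> new Bin 3
  Item 0.63 -> new Bin 4
  Item 0.44 -> Bin 1 (now 0.98)
  Item 0.59 -> new Bin 5
  Item 0.59 -> new Bin 6
  Item 0.81 -> new Bin 7
  Item 0.55 -> new Bin 8
  Item 0.25 -> Bin 4 (now 0.88)
Total bins used = 8

8
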